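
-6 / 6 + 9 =8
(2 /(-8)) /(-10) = 1 /40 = 0.02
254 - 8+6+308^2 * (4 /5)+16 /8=380726 /5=76145.20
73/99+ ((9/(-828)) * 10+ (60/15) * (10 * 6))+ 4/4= 1100377/4554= 241.63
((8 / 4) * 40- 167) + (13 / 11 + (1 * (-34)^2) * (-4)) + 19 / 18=-932335 / 198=-4708.76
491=491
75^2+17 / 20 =112517 / 20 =5625.85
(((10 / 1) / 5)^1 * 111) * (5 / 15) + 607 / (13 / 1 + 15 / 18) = 9784 / 83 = 117.88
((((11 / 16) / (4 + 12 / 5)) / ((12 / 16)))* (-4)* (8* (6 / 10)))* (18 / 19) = -99 / 38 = -2.61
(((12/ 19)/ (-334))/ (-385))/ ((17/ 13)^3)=13182/ 6001745365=0.00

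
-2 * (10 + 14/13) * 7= -2016/13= -155.08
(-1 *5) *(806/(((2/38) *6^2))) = -38285/18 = -2126.94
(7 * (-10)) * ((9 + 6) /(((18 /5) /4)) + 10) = -5600 /3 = -1866.67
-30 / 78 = -0.38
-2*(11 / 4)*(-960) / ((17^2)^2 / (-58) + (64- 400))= -306240 / 103009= -2.97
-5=-5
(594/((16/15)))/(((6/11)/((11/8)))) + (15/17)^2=51957765/36992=1404.57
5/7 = 0.71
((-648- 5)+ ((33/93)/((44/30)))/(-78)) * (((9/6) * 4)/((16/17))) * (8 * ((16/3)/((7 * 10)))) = -35789794/14105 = -2537.38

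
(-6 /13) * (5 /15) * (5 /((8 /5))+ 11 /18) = -269 /468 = -0.57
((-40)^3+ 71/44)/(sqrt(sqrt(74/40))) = -54875.20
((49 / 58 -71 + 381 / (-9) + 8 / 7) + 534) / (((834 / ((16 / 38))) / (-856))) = -881325616 / 4825107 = -182.65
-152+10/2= -147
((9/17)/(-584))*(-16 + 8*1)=9/1241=0.01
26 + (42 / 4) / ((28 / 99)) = 505 / 8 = 63.12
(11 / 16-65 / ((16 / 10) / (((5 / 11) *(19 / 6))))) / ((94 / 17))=-32419 / 3102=-10.45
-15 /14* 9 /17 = -135 /238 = -0.57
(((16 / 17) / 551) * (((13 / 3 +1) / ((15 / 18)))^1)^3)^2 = 274877906944 / 1370948265625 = 0.20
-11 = -11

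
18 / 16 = 9 / 8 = 1.12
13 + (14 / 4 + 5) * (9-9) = 13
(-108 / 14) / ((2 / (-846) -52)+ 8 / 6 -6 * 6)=22842 / 256627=0.09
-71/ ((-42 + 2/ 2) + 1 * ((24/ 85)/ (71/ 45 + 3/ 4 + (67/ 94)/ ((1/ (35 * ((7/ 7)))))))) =1.73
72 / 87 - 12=-324 / 29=-11.17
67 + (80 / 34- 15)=924 / 17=54.35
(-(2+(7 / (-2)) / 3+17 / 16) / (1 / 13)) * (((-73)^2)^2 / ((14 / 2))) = -4799302729 / 48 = -99985473.52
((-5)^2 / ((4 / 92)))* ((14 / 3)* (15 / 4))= 20125 / 2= 10062.50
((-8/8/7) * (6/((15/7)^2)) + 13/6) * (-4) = -7.92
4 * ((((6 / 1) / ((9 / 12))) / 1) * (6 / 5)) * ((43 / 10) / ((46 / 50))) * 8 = 33024 / 23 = 1435.83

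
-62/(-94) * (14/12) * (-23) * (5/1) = -24955/282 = -88.49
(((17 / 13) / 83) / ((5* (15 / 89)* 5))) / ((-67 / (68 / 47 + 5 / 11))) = -1487279 / 14015805375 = -0.00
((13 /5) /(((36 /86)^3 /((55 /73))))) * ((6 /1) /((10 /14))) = 224.33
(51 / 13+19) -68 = -586 / 13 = -45.08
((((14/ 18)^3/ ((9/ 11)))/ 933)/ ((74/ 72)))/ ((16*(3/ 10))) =18865/ 150994854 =0.00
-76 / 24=-19 / 6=-3.17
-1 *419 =-419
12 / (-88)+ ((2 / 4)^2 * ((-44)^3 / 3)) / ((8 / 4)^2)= -1774.80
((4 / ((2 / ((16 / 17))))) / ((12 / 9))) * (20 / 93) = 160 / 527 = 0.30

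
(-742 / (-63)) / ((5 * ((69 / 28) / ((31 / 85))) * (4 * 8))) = 11501 / 1055700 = 0.01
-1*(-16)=16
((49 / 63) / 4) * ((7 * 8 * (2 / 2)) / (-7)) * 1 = -1.56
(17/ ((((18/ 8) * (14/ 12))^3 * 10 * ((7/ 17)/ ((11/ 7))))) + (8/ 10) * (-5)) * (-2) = 16523912/ 2268945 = 7.28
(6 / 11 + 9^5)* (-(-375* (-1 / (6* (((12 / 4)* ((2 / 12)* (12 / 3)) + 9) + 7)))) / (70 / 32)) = -21651500 / 231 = -93729.44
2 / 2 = 1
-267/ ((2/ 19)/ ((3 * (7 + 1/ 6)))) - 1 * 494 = -220115/ 4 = -55028.75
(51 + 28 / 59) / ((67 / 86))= 261182 / 3953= 66.07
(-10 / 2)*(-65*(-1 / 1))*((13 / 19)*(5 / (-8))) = 21125 / 152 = 138.98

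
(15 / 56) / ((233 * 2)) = 15 / 26096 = 0.00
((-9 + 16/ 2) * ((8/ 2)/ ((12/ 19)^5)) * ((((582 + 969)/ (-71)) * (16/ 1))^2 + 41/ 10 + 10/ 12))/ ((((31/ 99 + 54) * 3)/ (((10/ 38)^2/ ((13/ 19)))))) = -1742472185156065/ 576849776256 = -3020.67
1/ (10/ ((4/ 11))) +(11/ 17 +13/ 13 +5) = 6249/ 935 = 6.68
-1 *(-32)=32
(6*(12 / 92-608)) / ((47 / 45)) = -3774870 / 1081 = -3492.02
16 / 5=3.20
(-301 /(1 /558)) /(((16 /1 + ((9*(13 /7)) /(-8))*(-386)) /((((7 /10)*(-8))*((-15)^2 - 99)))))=16591563072 /115145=144092.78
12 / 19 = 0.63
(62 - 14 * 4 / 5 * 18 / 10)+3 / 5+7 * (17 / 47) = 52842 / 1175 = 44.97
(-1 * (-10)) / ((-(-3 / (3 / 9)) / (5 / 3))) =50 / 27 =1.85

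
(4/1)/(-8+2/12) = -0.51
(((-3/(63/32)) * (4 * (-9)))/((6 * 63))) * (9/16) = 4/49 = 0.08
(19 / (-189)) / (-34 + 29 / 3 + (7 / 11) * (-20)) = 0.00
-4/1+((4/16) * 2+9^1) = 11/2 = 5.50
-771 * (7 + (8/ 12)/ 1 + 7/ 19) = -117706/ 19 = -6195.05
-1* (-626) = 626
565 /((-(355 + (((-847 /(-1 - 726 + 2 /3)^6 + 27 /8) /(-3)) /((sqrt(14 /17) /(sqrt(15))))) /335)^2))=-3780366616374766979267150288734552162420004469724258302592689965530124585227204762832536065516131420800 /843222478759331941106375827769495501198713843907756908582172867053324586485368290709209051997025444895881 - 5108756943439292988403593233290798165540126846114517151793364077401300379940716947163486894848000 * sqrt(3570) /843222478759331941106375827769495501198713843907756908582172867053324586485368290709209051997025444895881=-0.00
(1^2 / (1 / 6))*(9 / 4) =27 / 2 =13.50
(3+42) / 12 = 15 / 4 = 3.75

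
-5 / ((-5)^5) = 1 / 625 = 0.00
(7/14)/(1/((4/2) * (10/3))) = 10/3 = 3.33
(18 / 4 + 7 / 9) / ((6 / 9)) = 7.92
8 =8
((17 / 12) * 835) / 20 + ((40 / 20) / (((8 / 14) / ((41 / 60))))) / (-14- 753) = 3628997 / 61360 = 59.14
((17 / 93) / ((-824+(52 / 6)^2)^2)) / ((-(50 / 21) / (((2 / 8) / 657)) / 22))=-11781 / 10280265880000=-0.00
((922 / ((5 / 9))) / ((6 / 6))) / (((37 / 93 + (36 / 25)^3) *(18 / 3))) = 401934375 / 4917133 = 81.74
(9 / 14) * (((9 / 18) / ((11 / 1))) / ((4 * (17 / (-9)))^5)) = -531441 / 447811538944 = -0.00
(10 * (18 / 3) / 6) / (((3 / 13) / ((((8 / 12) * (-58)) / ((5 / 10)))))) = -30160 / 9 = -3351.11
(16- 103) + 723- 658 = -22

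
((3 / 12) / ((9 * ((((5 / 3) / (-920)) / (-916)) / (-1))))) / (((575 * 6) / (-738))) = 75112 / 25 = 3004.48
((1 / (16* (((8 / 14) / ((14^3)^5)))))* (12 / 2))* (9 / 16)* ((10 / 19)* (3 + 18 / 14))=2461135886754451200 / 19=129533467723918484.21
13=13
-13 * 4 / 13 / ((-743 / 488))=1952 / 743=2.63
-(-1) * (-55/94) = -55/94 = -0.59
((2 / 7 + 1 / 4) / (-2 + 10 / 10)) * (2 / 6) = -5 / 28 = -0.18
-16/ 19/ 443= -16/ 8417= -0.00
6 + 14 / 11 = 80 / 11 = 7.27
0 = 0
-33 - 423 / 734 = -24645 / 734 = -33.58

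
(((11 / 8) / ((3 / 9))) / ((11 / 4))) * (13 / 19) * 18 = 351 / 19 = 18.47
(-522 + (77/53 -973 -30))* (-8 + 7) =80748/53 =1523.55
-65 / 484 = -0.13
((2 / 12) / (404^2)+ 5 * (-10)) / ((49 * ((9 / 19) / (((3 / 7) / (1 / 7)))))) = -930331181 / 143956512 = -6.46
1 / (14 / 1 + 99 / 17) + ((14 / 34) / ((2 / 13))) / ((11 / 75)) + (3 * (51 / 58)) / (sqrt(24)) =51 * sqrt(6) / 232 + 2306383 / 126038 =18.84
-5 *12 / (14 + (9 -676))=0.09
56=56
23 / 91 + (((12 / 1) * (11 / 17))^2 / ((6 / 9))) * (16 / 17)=38167015 / 447083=85.37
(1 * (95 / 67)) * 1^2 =95 / 67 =1.42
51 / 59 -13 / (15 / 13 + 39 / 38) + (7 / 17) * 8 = -1949099 / 1080231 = -1.80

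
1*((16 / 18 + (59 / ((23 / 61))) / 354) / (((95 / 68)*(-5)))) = -0.19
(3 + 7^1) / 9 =10 / 9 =1.11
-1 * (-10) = 10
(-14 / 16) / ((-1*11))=7 / 88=0.08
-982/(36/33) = -5401/6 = -900.17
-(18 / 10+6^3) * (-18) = 19602 / 5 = 3920.40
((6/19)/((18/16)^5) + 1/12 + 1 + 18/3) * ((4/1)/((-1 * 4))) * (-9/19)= 10858159/3158028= 3.44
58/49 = 1.18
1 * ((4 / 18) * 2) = 4 / 9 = 0.44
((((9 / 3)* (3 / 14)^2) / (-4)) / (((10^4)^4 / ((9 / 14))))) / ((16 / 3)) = -0.00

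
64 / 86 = 32 / 43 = 0.74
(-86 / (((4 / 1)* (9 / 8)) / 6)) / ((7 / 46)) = -15824 / 21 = -753.52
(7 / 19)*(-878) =-6146 / 19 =-323.47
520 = 520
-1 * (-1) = 1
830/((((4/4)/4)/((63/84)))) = 2490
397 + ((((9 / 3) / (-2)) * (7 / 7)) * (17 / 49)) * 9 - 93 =29333 / 98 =299.32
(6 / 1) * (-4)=-24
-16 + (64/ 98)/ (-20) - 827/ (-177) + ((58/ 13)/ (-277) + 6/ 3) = -1464200681/ 156157365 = -9.38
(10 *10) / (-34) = -50 / 17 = -2.94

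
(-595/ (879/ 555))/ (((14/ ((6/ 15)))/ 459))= -1443555/ 293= -4926.81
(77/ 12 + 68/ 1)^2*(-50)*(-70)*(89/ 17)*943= 58561564445125/ 612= 95688830792.69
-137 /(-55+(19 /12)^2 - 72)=19728 /17927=1.10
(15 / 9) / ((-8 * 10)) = -1 / 48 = -0.02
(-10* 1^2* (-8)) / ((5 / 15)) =240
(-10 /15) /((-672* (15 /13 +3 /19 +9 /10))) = 0.00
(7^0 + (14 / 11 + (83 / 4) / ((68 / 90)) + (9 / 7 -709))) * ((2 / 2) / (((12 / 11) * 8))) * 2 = -7099789 / 45696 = -155.37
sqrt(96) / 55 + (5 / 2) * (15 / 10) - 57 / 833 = 4 * sqrt(6) / 55 + 12267 / 3332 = 3.86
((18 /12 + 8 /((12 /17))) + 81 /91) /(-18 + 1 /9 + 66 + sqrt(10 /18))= 9733407 /34114808 -67437*sqrt(5) /34114808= 0.28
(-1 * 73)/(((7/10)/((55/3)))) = -40150/21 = -1911.90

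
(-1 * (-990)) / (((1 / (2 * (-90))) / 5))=-891000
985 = 985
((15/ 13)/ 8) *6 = 45/ 52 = 0.87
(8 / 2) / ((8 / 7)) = 7 / 2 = 3.50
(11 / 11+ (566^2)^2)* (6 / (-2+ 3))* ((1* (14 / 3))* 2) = 5747166137272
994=994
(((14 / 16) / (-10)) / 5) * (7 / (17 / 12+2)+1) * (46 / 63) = -115 / 2952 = -0.04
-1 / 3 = -0.33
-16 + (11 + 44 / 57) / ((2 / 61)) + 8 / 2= 347.04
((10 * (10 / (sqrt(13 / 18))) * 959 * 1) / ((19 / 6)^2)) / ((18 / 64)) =40011.60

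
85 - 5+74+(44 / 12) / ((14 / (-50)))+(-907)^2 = 17278588 / 21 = 822789.90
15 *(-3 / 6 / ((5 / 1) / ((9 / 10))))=-27 / 20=-1.35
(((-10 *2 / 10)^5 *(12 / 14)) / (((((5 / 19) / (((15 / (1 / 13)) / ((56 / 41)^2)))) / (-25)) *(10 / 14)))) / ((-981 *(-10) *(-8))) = -415207 / 85456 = -4.86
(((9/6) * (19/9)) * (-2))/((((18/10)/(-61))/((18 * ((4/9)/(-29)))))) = -46360/783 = -59.21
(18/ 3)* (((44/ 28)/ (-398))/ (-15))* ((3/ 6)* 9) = 99/ 13930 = 0.01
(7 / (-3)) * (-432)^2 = -435456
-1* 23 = -23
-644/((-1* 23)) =28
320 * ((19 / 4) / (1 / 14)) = 21280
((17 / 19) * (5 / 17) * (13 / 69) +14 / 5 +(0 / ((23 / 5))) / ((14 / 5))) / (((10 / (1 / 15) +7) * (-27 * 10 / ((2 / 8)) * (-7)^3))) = 18679 / 381232769400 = 0.00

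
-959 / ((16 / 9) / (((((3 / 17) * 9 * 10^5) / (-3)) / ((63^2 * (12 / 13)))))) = 5565625 / 714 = 7794.99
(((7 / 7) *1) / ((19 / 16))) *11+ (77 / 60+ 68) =89543 / 1140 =78.55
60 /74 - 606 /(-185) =756 /185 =4.09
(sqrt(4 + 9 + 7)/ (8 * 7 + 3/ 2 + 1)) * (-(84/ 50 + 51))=-4.03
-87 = -87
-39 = -39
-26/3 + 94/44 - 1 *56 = -62.53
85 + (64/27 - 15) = 72.37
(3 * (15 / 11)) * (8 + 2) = 450 / 11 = 40.91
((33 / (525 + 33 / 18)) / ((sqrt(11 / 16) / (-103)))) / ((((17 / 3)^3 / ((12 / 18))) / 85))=-667440 * sqrt(11) / 913529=-2.42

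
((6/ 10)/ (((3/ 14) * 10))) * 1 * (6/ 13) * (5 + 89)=3948/ 325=12.15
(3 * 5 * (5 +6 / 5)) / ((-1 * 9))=-31 / 3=-10.33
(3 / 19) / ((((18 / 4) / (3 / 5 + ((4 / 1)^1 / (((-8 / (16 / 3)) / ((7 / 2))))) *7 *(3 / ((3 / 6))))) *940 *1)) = -103 / 7050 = -0.01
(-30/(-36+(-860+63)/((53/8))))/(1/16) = 6360/2071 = 3.07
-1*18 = -18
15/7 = 2.14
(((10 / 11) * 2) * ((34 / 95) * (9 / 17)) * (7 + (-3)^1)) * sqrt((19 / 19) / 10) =144 * sqrt(10) / 1045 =0.44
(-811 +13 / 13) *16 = -12960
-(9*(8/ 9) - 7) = -1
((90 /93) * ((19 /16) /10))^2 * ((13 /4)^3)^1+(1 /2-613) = -9636689147 /15745024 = -612.05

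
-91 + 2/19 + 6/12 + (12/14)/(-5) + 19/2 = -53909/665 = -81.07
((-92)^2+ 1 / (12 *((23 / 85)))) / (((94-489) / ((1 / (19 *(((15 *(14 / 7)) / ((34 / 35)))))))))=-39714533 / 1087474500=-0.04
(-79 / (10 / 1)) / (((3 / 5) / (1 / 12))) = -1.10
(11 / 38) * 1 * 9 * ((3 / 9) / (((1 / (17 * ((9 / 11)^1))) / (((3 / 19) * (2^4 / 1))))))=11016 / 361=30.52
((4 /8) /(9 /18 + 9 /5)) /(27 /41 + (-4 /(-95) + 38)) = 19475 /3466997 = 0.01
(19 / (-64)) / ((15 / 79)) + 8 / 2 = 2339 / 960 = 2.44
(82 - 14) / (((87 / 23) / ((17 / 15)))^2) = 10395908 / 1703025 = 6.10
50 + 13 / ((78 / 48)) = 58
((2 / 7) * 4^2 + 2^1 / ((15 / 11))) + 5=1159 / 105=11.04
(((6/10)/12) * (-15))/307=-3/1228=-0.00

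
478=478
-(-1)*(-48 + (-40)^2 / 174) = -3376 / 87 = -38.80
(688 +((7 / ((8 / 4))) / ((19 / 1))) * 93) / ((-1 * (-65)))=5359 / 494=10.85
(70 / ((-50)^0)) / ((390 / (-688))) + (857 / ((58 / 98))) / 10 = 241087 / 11310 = 21.32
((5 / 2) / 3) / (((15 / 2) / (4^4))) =28.44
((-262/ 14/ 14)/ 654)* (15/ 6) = -655/ 128184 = -0.01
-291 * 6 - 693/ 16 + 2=-1787.31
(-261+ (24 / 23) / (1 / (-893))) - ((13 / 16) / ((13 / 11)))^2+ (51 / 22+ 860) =-21436949 / 64768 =-330.98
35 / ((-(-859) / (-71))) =-2485 / 859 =-2.89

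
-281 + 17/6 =-1669/6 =-278.17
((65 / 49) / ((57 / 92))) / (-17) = -5980 / 47481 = -0.13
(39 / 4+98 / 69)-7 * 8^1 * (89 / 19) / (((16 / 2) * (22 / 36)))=-2450717 / 57684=-42.49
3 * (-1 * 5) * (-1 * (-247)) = -3705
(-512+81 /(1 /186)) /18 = 7277 /9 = 808.56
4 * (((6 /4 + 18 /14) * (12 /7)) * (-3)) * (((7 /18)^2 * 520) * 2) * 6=-54080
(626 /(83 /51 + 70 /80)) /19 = 255408 /19399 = 13.17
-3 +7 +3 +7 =14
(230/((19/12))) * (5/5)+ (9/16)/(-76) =176631/1216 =145.26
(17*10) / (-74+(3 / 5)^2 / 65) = -16250 / 7073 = -2.30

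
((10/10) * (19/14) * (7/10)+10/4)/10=69/200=0.34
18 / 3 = 6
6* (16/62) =48/31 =1.55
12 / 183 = 4 / 61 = 0.07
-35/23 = -1.52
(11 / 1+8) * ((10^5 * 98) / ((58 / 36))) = 3351600000 / 29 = 115572413.79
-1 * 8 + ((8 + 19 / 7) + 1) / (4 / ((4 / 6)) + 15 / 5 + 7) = -407 / 56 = -7.27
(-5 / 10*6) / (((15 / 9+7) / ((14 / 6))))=-21 / 26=-0.81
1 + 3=4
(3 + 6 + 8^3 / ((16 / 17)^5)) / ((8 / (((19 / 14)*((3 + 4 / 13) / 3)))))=1175082113 / 8945664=131.36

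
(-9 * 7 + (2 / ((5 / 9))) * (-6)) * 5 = -423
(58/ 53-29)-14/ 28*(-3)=-2799/ 106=-26.41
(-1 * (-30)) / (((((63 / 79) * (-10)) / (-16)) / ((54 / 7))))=22752 / 49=464.33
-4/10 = -2/5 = -0.40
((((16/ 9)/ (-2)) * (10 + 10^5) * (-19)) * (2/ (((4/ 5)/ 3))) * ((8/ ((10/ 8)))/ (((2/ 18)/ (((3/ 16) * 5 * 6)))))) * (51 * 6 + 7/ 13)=16356075444000/ 13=1258159649538.46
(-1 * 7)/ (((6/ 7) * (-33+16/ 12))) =49/ 190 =0.26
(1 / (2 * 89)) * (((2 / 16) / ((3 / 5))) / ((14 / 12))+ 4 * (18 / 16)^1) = 131 / 4984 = 0.03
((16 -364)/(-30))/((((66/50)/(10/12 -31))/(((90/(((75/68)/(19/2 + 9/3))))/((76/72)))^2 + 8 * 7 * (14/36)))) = -79624105959220/321651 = -247548137.45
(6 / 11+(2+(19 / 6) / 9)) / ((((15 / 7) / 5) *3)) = 12047 / 5346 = 2.25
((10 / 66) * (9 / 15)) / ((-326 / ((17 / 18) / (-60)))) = 17 / 3872880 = 0.00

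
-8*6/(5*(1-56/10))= 48/23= 2.09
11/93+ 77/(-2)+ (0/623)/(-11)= -7139/186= -38.38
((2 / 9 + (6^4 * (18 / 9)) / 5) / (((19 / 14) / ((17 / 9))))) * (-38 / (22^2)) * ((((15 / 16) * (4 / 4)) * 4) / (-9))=1388611 / 58806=23.61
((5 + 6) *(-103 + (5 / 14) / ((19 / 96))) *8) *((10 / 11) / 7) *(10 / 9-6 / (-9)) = -17227520 / 8379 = -2056.04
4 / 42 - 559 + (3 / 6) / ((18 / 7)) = -140795 / 252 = -558.71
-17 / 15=-1.13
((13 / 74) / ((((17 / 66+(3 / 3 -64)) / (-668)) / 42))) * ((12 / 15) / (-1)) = -48144096 / 766085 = -62.84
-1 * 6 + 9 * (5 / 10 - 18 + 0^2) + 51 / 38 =-3081 / 19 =-162.16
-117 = -117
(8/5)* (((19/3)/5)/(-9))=-152/675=-0.23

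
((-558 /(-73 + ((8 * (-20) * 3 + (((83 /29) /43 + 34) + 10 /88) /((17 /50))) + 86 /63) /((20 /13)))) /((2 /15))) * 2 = 4918515663600 /187319762671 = 26.26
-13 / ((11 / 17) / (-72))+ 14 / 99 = 143222 / 99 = 1446.69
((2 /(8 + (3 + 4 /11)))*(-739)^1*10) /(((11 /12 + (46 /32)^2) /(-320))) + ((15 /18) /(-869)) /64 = 85454537317 /612480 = 139522.17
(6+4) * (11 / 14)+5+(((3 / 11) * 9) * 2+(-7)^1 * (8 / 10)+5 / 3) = 15977 / 1155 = 13.83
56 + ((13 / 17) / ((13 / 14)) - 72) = -258 / 17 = -15.18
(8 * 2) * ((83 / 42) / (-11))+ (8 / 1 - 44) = -8980 / 231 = -38.87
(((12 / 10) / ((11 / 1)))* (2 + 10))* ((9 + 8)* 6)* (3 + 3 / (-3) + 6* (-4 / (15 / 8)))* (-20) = 1586304 / 55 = 28841.89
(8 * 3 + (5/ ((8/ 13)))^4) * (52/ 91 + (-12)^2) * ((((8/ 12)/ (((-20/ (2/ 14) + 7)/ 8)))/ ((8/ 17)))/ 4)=-77198343629/ 5720064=-13496.06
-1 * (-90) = 90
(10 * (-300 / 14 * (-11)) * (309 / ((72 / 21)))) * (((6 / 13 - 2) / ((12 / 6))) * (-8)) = 16995000 / 13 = 1307307.69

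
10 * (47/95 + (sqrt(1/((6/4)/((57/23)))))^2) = 9382/437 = 21.47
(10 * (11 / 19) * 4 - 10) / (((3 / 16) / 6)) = 8000 / 19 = 421.05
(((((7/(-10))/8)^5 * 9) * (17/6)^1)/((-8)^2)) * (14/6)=-2000033/419430400000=-0.00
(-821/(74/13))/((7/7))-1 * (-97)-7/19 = -47.60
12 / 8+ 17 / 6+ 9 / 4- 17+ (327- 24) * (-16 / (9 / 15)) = -97085 / 12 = -8090.42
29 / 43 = 0.67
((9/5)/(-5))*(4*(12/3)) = -144/25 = -5.76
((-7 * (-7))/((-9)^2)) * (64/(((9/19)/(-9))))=-59584/81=-735.60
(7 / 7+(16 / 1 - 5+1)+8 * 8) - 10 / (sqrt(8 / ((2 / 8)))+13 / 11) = 286561 / 3703 - 4840 * sqrt(2) / 3703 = 75.54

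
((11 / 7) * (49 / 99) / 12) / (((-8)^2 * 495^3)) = 7 / 838338336000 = 0.00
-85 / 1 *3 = -255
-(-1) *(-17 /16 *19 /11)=-323 /176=-1.84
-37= -37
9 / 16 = 0.56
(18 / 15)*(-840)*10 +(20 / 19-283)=-196877 / 19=-10361.95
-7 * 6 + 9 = -33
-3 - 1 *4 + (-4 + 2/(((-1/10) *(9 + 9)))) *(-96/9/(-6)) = -1303/81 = -16.09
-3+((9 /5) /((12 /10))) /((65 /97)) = -99 /130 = -0.76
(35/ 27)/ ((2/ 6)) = 35/ 9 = 3.89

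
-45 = -45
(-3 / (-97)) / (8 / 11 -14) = -33 / 14162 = -0.00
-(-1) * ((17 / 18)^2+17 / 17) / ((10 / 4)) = 613 / 810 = 0.76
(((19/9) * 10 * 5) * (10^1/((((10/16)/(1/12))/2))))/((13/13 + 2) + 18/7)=53200/1053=50.52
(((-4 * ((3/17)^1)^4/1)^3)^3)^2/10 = 774069914213880291264747762415619172244389888/195565545434547148388610101509566182367402774593111595478291316522107183961779907198812805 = 0.00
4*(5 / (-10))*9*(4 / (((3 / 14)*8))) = -42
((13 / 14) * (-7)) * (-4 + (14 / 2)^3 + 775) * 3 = -21723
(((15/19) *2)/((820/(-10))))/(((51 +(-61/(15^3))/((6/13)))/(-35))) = 10631250/803894503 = 0.01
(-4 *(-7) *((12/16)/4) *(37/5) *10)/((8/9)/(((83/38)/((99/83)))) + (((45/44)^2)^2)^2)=37598335577272909824/162816658618737929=230.92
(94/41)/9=94/369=0.25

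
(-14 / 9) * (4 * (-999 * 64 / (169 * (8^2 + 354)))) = 198912 / 35321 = 5.63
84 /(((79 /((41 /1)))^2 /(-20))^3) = -3192070049952000 /243087455521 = -13131.36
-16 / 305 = -0.05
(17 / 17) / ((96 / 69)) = 23 / 32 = 0.72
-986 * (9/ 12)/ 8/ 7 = -1479/ 112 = -13.21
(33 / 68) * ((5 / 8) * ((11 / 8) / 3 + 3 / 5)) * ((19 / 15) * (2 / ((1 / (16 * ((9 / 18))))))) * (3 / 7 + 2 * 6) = 769747 / 9520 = 80.86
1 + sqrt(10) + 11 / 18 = 29 / 18 + sqrt(10) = 4.77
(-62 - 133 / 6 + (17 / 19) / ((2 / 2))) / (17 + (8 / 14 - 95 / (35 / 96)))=9493 / 27702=0.34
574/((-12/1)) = -287/6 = -47.83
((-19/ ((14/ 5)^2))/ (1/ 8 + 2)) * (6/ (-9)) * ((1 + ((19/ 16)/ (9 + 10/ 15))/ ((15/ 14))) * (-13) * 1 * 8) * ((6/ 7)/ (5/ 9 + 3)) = -14371695/ 676396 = -21.25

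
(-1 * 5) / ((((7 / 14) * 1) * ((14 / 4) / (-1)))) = 20 / 7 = 2.86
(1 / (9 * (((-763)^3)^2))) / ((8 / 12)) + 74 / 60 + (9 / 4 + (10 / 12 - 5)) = -8089675188553645159 / 11838549056419968540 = -0.68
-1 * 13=-13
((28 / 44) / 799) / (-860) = -7 / 7558540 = -0.00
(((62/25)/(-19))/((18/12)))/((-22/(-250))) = -620/627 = -0.99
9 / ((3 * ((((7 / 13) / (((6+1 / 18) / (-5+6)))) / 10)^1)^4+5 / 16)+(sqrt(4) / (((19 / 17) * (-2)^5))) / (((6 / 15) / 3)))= -84.18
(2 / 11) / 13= 2 / 143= 0.01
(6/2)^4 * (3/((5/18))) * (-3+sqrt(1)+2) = 0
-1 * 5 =-5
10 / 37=0.27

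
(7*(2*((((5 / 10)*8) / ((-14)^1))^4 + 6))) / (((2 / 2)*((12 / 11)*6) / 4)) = 158642 / 3087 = 51.39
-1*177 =-177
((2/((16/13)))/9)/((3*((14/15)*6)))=65/6048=0.01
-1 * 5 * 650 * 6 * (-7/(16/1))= 34125/4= 8531.25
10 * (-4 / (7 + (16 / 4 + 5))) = -5 / 2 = -2.50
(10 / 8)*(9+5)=17.50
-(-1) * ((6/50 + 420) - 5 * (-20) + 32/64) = 26031/50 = 520.62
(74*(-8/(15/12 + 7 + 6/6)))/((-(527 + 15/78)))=1664/13707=0.12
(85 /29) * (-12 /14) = -510 /203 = -2.51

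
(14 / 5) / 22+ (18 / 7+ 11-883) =-334681 / 385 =-869.30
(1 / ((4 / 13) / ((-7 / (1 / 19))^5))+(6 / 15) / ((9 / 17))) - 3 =-24345240597809 / 180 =-135251336654.49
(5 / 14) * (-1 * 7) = -5 / 2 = -2.50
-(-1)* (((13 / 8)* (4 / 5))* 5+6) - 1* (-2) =29 / 2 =14.50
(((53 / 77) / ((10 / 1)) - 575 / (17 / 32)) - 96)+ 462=-9376159 / 13090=-716.28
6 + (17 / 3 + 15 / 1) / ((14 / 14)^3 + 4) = 152 / 15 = 10.13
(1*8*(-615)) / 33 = -1640 / 11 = -149.09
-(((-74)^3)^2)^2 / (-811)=26963771415920784510976 / 811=33247560315562003096.15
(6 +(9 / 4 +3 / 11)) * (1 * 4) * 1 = 375 / 11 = 34.09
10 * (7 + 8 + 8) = 230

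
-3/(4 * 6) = -1/8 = -0.12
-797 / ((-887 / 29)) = 23113 / 887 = 26.06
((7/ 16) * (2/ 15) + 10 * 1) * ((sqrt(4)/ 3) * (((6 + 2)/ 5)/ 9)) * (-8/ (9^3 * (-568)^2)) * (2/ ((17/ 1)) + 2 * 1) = -1/ 11645775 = -0.00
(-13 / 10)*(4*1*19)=-494 / 5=-98.80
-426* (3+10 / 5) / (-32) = 1065 / 16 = 66.56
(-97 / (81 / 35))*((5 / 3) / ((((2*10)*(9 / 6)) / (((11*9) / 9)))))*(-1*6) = 37345 / 243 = 153.68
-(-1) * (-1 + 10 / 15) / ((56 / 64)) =-8 / 21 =-0.38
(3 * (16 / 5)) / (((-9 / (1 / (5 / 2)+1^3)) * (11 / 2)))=-224 / 825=-0.27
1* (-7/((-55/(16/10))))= 56/275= 0.20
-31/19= -1.63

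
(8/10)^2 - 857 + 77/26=-554709/650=-853.40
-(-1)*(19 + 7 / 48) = 19.15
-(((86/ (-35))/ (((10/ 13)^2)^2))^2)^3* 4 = -3431240732813279656069545491805215689/ 7180725097656250000000000000000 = -477840.43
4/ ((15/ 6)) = 8/ 5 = 1.60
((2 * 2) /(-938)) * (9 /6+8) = -19 /469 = -0.04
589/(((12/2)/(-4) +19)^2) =2356/1225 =1.92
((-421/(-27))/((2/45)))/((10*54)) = 0.65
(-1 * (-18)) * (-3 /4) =-27 /2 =-13.50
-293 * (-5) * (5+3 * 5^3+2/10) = 556993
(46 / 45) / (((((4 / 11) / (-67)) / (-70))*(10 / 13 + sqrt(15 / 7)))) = -21595574 / 3303 + 20053033*sqrt(105) / 16515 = 5904.00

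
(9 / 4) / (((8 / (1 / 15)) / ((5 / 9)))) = 1 / 96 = 0.01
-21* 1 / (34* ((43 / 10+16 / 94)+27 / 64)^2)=-339302400 / 13147253399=-0.03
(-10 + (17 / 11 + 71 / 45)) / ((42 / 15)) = -1702 / 693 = -2.46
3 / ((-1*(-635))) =3 / 635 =0.00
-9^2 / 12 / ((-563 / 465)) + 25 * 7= 406655 / 2252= 180.58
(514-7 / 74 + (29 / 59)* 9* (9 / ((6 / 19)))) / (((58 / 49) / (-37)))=-34228460 / 1711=-20004.94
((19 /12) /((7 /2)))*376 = 3572 /21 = 170.10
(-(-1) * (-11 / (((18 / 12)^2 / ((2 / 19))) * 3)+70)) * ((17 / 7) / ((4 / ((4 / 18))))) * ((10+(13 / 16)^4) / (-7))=-29749293361 / 2118057984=-14.05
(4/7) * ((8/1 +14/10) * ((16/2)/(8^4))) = 47/4480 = 0.01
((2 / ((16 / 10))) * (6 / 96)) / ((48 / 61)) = 305 / 3072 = 0.10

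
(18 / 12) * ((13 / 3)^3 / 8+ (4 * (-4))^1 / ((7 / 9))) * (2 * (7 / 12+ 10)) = -1997075 / 6048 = -330.20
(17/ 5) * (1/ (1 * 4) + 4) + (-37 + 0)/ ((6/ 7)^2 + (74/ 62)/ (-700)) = -80228451/ 2226820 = -36.03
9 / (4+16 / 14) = 7 / 4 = 1.75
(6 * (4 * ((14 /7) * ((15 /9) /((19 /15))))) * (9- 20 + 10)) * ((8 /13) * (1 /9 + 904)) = -26038400 /741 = -35139.54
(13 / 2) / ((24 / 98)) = 637 / 24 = 26.54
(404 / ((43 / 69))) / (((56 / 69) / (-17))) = -8174637 / 602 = -13579.13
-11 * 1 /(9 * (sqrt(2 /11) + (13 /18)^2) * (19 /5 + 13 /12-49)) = 0.03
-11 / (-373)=11 / 373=0.03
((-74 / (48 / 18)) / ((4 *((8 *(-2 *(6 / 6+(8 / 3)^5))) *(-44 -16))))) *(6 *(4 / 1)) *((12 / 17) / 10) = -80919 / 897899200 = -0.00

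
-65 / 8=-8.12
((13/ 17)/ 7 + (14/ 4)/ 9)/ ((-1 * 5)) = -1067/ 10710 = -0.10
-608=-608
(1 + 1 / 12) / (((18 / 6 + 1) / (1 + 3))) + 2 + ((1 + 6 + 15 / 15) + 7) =217 / 12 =18.08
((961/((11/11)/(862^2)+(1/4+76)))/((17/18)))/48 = 178516321/642113868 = 0.28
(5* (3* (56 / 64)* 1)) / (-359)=-105 / 2872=-0.04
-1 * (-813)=813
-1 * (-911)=911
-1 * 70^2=-4900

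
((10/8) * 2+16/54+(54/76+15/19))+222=6110/27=226.30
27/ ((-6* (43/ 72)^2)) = -23328/ 1849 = -12.62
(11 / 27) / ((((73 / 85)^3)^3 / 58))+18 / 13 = 1949642543613104924468 / 20663926934602037463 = 94.35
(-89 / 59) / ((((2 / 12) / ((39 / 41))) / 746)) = -15536196 / 2419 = -6422.57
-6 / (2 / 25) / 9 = -25 / 3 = -8.33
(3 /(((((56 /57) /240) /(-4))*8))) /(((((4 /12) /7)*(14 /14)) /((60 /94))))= -230850 /47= -4911.70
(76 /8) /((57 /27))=9 /2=4.50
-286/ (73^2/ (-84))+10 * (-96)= -5091816/ 5329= -955.49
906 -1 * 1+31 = 936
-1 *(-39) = 39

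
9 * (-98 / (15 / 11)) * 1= -3234 / 5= -646.80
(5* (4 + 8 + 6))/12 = 15/2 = 7.50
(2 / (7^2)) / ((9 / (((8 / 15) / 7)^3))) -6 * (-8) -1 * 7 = 20931018649 / 510512625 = 41.00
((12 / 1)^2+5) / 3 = 149 / 3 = 49.67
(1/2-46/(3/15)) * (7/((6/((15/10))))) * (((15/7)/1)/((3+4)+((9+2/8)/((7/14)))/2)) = -1377/26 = -52.96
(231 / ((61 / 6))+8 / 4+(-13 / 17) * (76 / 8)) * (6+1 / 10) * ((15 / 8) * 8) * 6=325845 / 34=9583.68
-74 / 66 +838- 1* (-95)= 30752 / 33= 931.88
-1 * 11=-11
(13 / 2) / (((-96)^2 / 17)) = 0.01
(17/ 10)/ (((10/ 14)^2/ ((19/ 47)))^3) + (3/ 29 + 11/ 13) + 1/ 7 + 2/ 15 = 266038555145449/ 128432295468750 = 2.07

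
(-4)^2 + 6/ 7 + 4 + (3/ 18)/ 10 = 8767/ 420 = 20.87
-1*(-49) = 49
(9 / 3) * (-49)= -147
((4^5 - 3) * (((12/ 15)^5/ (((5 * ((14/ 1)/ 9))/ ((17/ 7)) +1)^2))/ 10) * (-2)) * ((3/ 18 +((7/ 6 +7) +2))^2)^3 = -268159819416564736/ 58141265625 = -4612211.59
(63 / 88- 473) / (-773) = 41561 / 68024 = 0.61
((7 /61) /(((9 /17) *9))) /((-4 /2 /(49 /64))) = -5831 /632448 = -0.01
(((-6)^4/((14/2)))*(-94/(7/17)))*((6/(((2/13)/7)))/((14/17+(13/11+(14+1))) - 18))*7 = 2517310224/31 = 81203555.61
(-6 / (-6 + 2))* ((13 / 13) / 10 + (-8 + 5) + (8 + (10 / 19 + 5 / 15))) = 3397 / 380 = 8.94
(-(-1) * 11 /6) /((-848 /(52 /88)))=-13 /10176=-0.00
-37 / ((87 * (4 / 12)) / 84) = -3108 / 29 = -107.17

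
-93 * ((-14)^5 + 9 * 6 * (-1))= 50022654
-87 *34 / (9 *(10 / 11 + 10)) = -5423 / 180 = -30.13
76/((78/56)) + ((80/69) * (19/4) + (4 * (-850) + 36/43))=-128792096/38571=-3339.09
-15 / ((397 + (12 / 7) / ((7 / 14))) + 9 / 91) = -1365 / 36448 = -0.04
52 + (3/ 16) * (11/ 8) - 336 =-36319/ 128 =-283.74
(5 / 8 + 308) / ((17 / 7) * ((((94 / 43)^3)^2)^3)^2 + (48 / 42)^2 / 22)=28304337966269577540575074425391784765657788782508213002313735997 / 376279976658126014051657746780763526852220793967575550337774081102665136896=0.00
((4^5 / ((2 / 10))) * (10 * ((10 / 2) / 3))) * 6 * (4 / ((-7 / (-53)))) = 108544000 / 7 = 15506285.71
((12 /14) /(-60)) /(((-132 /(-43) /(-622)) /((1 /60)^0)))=13373 /4620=2.89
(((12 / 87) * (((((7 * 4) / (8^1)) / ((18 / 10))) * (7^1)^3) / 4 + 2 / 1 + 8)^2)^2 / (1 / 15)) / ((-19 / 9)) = -131099540158203125 / 994021632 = -131888015.25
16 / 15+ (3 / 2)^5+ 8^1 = 7997 / 480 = 16.66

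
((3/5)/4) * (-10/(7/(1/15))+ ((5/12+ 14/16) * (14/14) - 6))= -807/1120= -0.72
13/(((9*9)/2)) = 26/81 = 0.32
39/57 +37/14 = 885/266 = 3.33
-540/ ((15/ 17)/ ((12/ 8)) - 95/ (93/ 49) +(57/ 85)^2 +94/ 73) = 13243641750/ 1170545857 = 11.31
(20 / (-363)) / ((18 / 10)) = -100 / 3267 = -0.03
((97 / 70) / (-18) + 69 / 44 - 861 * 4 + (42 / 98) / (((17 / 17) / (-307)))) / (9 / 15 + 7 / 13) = -80497222 / 25641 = -3139.39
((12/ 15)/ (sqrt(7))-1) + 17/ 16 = 1/ 16 + 4 * sqrt(7)/ 35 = 0.36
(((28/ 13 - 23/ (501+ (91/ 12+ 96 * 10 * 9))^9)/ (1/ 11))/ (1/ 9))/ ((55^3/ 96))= 5094422248575144509803803228670397465103372200064/ 41405868660139210864755820512455230051362319691125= 0.12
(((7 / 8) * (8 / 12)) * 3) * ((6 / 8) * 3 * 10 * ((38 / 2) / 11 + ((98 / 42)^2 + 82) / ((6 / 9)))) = 920955 / 176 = 5232.70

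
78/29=2.69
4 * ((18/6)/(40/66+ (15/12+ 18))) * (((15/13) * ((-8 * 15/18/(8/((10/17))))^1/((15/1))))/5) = -2640/579241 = -0.00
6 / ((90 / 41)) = 2.73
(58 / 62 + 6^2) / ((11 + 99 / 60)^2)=458000 / 1984279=0.23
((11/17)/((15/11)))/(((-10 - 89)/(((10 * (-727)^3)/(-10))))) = -4226646413/2295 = -1841676.00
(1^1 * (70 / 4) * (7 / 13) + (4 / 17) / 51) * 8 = 850076 / 11271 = 75.42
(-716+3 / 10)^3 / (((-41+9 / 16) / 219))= 160571018515134 / 80875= 1985422176.38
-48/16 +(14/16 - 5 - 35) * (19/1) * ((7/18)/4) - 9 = -48541/576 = -84.27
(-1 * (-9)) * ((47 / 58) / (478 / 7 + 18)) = 2961 / 35032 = 0.08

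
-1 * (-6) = 6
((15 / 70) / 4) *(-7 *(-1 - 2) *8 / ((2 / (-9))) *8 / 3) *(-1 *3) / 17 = 19.06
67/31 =2.16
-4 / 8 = -1 / 2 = -0.50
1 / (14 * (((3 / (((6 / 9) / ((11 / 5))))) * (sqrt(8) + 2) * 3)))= -5 / 4158 + 5 * sqrt(2) / 4158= 0.00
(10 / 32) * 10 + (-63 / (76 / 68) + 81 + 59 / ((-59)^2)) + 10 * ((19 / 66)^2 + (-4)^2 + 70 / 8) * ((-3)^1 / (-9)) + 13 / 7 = 23053444045 / 205089192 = 112.41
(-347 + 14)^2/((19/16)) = 1774224/19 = 93380.21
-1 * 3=-3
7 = 7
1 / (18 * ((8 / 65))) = 65 / 144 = 0.45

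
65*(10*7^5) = 10924550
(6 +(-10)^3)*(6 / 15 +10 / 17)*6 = -500976 / 85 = -5893.84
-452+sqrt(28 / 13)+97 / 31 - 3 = -14008 / 31+2*sqrt(91) / 13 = -450.40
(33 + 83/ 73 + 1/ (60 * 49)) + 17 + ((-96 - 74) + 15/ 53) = -1348826971/ 11374860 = -118.58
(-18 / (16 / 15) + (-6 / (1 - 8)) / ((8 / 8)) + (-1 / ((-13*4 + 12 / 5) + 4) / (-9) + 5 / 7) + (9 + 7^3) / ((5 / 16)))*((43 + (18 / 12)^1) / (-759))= -14204181149 / 218045520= -65.14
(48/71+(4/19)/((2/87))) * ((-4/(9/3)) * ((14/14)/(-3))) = 5896/1349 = 4.37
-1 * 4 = -4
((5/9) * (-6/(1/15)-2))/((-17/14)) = 6440/153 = 42.09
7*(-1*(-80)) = 560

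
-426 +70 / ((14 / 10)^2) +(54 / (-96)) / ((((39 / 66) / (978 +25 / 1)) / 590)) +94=-205156153 / 364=-563615.80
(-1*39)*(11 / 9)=-143 / 3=-47.67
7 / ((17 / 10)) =70 / 17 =4.12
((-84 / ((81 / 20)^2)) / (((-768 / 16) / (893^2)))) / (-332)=-139553575 / 544563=-256.27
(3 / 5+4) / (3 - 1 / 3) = 69 / 40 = 1.72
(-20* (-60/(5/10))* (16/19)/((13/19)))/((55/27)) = 207360/143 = 1450.07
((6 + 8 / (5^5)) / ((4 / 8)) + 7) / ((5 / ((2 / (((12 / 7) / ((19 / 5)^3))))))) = 950513361 / 3906250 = 243.33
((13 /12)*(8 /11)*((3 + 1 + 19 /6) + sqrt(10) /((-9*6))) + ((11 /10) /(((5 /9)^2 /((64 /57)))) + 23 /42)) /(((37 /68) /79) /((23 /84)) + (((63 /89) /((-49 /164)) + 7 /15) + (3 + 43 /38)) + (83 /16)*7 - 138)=-738126210585592 /7198507432750425 + 380258416720*sqrt(10) /2591462675790153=-0.10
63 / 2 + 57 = 177 / 2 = 88.50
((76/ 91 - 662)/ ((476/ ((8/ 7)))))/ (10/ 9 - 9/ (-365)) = -1.40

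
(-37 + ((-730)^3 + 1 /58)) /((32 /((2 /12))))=-22562988145 /11136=-2026130.40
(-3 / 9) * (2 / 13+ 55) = -239 / 13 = -18.38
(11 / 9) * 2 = 22 / 9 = 2.44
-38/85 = -0.45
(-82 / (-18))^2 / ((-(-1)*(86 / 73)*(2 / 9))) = 122713 / 1548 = 79.27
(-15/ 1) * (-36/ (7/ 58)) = 31320/ 7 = 4474.29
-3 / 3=-1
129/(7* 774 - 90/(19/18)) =817/33774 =0.02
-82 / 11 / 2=-41 / 11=-3.73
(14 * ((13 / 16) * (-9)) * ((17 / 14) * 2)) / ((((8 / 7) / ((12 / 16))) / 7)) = -292383 / 256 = -1142.12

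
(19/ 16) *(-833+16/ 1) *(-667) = 10353841/ 16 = 647115.06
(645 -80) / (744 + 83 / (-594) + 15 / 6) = 167805 / 221669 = 0.76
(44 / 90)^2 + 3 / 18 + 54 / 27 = 9743 / 4050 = 2.41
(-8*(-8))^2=4096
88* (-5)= -440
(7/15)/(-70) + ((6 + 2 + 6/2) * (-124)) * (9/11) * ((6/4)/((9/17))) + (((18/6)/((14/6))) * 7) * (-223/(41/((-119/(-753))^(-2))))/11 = -3340.19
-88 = -88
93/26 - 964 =-24971/26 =-960.42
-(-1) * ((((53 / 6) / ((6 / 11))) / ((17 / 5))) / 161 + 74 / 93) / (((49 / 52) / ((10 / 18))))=163853365 / 336757743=0.49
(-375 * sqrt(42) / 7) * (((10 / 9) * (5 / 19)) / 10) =-625 * sqrt(42) / 399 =-10.15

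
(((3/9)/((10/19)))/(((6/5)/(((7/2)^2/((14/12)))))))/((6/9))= 133/16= 8.31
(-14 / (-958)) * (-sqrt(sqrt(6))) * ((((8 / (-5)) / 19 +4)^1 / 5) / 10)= -1302 * 6^(1 / 4) / 1137625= -0.00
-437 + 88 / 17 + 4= -7273 / 17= -427.82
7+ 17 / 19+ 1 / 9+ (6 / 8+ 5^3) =91489 / 684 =133.76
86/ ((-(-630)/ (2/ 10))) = 43/ 1575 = 0.03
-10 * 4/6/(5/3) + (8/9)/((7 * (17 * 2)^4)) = -42094583/10523646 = -4.00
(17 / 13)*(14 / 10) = 119 / 65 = 1.83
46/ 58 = 23/ 29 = 0.79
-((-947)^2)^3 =-721273330206403129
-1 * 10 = -10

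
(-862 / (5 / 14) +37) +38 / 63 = -748439 / 315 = -2376.00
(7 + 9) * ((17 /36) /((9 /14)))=952 /81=11.75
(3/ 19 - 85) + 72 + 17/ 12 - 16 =-6253/ 228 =-27.43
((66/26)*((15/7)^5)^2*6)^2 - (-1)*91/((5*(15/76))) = 977725329606839765638901904304/1011366975322232112675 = 966736460.12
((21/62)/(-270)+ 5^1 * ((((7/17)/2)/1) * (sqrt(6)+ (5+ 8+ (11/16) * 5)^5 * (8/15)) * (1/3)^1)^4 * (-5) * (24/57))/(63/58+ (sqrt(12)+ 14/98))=-7688841344677246447397045940668719294280659355618108647399 * sqrt(3)/1029445881365326224440015131253302886400- 197115358054265562504137569304025031216498463 * sqrt(2)/1407535623209042326185459056640+ 484534796399401555121008113707923598901639079 * sqrt(6)/16890427478508507914225508679680+ 18900156802925842252468600612776802600226842455435646379567/4117783525461304897760060525013211545600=-8346777970515690526.41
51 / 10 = 5.10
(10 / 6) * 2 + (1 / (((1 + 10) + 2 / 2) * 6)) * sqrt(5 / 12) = sqrt(15) / 432 + 10 / 3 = 3.34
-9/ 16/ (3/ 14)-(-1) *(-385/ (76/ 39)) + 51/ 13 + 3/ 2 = -384861/ 1976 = -194.77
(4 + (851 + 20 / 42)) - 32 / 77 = 28217 / 33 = 855.06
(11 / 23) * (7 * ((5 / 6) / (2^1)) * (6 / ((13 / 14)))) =2695 / 299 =9.01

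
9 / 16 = 0.56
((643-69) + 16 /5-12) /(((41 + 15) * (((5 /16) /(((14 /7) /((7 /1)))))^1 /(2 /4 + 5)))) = 62172 /1225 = 50.75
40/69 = 0.58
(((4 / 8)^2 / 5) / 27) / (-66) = -1 / 35640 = -0.00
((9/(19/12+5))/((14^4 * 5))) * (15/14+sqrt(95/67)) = 81/10622024+27 * sqrt(6365)/254169860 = 0.00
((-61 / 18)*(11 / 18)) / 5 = -671 / 1620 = -0.41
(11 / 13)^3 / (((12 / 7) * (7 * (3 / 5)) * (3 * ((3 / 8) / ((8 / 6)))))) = 53240 / 533871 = 0.10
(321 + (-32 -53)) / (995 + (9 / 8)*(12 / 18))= 944 / 3983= 0.24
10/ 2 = 5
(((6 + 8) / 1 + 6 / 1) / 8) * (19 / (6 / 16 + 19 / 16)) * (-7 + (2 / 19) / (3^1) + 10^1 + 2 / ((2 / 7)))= 4576 / 15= 305.07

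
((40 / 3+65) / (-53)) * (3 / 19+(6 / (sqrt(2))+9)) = -13630 / 1007 - 235 * sqrt(2) / 53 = -19.81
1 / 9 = 0.11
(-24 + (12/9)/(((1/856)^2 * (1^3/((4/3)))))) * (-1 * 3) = -3907853.33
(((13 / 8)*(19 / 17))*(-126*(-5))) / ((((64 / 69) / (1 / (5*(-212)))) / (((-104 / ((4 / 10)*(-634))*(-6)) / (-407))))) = -209373255 / 29759006464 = -0.01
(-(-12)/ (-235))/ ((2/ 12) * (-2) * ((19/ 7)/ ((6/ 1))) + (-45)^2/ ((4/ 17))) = -3024/ 509653195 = -0.00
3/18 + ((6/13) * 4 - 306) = -23711/78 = -303.99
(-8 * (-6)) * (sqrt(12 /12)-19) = -864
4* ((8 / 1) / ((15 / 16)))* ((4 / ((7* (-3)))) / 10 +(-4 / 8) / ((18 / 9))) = -14464 / 1575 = -9.18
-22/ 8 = -11/ 4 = -2.75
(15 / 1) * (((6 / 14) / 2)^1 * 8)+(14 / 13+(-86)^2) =675474 / 91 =7422.79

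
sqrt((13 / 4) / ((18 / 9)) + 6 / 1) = sqrt(122) / 4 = 2.76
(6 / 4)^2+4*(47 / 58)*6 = 2517 / 116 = 21.70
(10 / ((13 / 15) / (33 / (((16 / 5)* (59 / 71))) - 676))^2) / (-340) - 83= -88717989508073 / 5120467456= -17326.15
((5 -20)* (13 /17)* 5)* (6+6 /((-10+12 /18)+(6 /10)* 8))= -155025 /578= -268.21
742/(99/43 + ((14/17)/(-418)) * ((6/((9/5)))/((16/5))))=2720688432/8434403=322.57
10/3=3.33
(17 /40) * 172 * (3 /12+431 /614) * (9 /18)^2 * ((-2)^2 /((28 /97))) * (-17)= -201304973 /49120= -4098.23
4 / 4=1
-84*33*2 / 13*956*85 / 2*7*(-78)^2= -737927910720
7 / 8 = 0.88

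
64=64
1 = 1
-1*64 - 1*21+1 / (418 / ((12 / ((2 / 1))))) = -17762 / 209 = -84.99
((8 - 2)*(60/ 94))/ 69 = 60/ 1081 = 0.06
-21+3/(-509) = -10692/509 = -21.01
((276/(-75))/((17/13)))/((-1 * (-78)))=-46/1275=-0.04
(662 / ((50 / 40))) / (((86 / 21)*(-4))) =-6951 / 215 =-32.33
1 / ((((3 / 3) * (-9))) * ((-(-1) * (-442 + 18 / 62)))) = 31 / 123237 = 0.00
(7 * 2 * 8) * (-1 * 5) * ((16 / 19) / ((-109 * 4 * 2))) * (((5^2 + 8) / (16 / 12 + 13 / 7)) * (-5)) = -3880800 / 138757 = -27.97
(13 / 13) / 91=1 / 91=0.01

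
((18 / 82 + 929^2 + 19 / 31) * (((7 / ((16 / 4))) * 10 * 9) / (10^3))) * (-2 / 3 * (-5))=23035449549 / 50840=453096.96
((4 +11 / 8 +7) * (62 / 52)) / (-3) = -1023 / 208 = -4.92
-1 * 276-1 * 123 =-399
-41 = -41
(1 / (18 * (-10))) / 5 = -1 / 900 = -0.00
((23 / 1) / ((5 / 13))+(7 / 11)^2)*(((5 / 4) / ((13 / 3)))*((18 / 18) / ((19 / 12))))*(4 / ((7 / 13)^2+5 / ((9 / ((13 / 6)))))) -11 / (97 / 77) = 62746205173 / 3039753893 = 20.64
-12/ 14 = -6/ 7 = -0.86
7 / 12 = 0.58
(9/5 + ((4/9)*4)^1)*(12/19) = 644/285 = 2.26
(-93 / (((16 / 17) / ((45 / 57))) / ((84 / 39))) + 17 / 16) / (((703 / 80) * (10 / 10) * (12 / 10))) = -15.83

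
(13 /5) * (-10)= -26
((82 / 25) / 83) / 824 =41 / 854900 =0.00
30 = 30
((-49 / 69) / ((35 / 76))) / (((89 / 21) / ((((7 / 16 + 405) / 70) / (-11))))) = 862771 / 4503400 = 0.19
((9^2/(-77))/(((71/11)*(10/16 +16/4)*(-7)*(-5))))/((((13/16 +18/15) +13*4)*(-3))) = 0.00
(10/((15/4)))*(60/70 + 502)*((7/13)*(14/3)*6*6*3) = 4730880/13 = 363913.85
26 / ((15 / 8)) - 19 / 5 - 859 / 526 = 66541 / 7890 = 8.43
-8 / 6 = -4 / 3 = -1.33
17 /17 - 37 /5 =-32 /5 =-6.40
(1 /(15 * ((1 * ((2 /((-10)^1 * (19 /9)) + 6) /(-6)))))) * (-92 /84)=874 /11781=0.07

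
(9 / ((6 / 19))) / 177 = 19 / 118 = 0.16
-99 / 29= -3.41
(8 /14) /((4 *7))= 1 /49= 0.02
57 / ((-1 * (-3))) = 19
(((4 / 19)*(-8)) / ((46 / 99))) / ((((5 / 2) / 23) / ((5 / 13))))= -3168 / 247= -12.83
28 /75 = 0.37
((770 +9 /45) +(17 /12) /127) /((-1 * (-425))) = 5869009 /3238500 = 1.81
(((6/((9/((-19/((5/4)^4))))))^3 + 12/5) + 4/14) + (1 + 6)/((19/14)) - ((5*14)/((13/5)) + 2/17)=-158.86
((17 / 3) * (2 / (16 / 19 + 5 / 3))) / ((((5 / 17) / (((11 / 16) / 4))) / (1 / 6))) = 5491 / 12480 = 0.44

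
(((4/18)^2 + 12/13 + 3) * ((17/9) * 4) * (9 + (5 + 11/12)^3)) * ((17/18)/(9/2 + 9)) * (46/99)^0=451474565681/994857552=453.81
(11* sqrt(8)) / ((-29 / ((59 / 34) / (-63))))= 649* sqrt(2) / 31059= 0.03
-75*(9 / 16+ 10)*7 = -88725 / 16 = -5545.31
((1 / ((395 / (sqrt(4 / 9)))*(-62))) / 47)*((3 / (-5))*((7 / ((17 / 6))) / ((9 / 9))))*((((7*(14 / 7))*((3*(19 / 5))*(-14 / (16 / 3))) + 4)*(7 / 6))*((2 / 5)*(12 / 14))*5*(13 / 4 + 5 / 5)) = -174279 / 57551500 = -0.00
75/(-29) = -75/29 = -2.59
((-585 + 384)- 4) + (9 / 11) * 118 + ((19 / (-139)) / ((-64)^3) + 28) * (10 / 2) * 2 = 171.55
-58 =-58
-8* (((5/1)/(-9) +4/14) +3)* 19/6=-69.16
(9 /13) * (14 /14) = 0.69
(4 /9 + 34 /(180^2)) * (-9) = -7217 /1800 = -4.01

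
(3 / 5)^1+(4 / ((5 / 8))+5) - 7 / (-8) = 103 / 8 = 12.88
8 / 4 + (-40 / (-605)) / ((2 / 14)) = 298 / 121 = 2.46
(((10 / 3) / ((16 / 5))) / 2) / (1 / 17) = 425 / 48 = 8.85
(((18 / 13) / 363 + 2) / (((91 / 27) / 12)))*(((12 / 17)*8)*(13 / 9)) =10893312 / 187187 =58.19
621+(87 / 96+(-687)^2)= 15122909 / 32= 472590.91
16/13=1.23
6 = 6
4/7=0.57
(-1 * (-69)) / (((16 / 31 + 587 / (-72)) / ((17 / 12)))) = -218178 / 17045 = -12.80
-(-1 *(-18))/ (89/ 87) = -1566/ 89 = -17.60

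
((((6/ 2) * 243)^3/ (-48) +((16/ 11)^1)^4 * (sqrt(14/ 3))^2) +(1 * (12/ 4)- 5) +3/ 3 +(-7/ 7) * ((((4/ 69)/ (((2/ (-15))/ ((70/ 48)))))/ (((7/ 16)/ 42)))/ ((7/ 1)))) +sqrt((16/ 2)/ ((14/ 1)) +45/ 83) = -130460675695919/ 16163664 +sqrt(375907)/ 581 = -8071230.55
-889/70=-12.70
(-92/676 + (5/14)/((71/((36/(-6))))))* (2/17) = -27932/1427881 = -0.02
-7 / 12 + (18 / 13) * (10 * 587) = 1267829 / 156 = 8127.11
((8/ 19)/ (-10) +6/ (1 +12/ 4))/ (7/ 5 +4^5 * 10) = 277/ 1945866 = 0.00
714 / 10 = 71.40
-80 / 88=-10 / 11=-0.91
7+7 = 14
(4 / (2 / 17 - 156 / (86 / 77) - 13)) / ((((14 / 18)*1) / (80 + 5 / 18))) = -2112590 / 780633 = -2.71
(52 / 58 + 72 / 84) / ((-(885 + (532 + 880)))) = -356 / 466291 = -0.00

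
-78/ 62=-39/ 31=-1.26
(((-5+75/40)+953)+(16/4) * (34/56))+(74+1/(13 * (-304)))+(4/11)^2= 3435832879/3347344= 1026.44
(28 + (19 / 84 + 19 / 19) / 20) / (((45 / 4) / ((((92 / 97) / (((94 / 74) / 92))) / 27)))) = 3690919756 / 581614425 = 6.35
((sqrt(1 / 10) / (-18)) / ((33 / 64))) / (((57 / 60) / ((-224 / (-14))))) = -0.57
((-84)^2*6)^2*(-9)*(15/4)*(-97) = 5867662913280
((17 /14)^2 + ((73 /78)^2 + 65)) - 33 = 5120201 /149058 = 34.35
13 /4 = 3.25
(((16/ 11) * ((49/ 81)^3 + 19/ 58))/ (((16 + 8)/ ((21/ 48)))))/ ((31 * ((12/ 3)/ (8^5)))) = 60644939264/ 15766260147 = 3.85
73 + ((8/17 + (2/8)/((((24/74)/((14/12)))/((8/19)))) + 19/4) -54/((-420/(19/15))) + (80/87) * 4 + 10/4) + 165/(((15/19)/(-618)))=-1904277089252/14753025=-129077.06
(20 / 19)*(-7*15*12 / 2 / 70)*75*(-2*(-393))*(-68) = 721548000 / 19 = 37976210.53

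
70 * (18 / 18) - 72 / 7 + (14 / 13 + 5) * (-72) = -34382 / 91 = -377.82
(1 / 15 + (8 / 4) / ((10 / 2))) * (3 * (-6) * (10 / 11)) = -84 / 11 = -7.64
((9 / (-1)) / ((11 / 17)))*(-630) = 96390 / 11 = 8762.73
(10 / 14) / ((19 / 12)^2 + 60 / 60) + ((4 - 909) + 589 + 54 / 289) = -315.61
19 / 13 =1.46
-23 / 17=-1.35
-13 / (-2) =13 / 2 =6.50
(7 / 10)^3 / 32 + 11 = 352343 / 32000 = 11.01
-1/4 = -0.25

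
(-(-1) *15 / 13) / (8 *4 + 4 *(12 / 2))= 15 / 728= 0.02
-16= -16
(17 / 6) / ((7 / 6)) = 17 / 7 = 2.43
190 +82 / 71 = 191.15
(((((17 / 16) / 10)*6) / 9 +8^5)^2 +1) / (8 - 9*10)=-61847796507169 / 4723200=-13094469.11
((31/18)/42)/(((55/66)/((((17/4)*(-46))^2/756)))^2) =724550604991/4800902400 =150.92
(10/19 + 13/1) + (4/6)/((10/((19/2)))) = 8071/570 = 14.16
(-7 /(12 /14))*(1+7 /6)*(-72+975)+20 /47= -9011399 /564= -15977.66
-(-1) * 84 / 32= 21 / 8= 2.62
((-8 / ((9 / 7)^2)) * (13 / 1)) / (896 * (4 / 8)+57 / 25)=-127400 / 911817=-0.14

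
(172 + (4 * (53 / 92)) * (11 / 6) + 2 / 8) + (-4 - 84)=24419 / 276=88.47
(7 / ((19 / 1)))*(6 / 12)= 7 / 38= 0.18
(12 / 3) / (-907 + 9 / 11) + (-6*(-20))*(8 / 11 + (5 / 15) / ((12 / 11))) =123.93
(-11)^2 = 121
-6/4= -3/2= -1.50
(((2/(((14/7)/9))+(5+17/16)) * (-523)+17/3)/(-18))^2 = 142775912449/746496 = 191261.46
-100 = -100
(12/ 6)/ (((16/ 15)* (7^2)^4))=15/ 46118408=0.00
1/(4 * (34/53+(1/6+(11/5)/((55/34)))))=3975/34474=0.12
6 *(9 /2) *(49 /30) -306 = -2619 /10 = -261.90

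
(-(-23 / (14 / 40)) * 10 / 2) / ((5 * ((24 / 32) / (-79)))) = -145360 / 21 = -6921.90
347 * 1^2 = 347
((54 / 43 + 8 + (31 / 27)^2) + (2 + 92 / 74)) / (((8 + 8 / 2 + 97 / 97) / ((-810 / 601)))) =-1.43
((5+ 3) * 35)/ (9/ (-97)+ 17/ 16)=12416/ 43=288.74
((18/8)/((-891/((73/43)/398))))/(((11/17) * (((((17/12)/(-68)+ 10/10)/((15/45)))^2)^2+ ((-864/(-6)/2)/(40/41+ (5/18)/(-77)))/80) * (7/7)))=-2807670169600/12714303582298182051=-0.00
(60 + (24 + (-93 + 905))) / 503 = 896 / 503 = 1.78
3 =3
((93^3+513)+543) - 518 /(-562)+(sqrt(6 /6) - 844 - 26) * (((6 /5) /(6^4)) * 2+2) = 803674.31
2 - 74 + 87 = 15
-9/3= -3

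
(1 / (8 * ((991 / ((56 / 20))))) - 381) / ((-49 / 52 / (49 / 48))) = 98168369 / 237840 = 412.75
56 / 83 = 0.67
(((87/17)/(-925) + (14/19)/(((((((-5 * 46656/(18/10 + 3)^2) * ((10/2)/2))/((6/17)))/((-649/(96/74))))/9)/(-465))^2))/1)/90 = 143519914494931/20570658750000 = 6.98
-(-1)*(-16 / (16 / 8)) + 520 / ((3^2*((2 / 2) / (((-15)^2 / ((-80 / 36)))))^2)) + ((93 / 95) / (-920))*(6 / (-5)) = 129418533529 / 218500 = 592304.50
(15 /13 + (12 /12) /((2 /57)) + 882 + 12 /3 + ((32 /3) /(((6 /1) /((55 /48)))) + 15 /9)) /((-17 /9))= -645389 /1326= -486.72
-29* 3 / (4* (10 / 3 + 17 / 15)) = -1305 / 268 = -4.87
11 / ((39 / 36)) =132 / 13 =10.15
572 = 572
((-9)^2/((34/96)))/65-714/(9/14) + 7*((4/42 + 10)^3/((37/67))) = 645528368348/54090855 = 11934.15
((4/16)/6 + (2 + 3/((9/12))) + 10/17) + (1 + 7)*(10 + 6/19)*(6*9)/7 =4986563/7752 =643.26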